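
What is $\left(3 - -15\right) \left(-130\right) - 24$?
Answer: $-2364$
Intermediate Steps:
$\left(3 - -15\right) \left(-130\right) - 24 = \left(3 + 15\right) \left(-130\right) - 24 = 18 \left(-130\right) - 24 = -2340 - 24 = -2364$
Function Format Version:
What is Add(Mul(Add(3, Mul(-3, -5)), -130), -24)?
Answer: -2364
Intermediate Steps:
Add(Mul(Add(3, Mul(-3, -5)), -130), -24) = Add(Mul(Add(3, 15), -130), -24) = Add(Mul(18, -130), -24) = Add(-2340, -24) = -2364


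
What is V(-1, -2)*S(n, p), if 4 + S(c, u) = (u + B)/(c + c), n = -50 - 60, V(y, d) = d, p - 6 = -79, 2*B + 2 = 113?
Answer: 345/44 ≈ 7.8409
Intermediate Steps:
B = 111/2 (B = -1 + (1/2)*113 = -1 + 113/2 = 111/2 ≈ 55.500)
p = -73 (p = 6 - 79 = -73)
n = -110
S(c, u) = -4 + (111/2 + u)/(2*c) (S(c, u) = -4 + (u + 111/2)/(c + c) = -4 + (111/2 + u)/((2*c)) = -4 + (111/2 + u)*(1/(2*c)) = -4 + (111/2 + u)/(2*c))
V(-1, -2)*S(n, p) = -(111 - 16*(-110) + 2*(-73))/(2*(-110)) = -(-1)*(111 + 1760 - 146)/(2*110) = -(-1)*1725/(2*110) = -2*(-345/88) = 345/44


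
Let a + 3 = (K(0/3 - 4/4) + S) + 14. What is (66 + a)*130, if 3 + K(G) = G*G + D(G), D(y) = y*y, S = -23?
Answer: 6890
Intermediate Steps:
D(y) = y²
K(G) = -3 + 2*G² (K(G) = -3 + (G*G + G²) = -3 + (G² + G²) = -3 + 2*G²)
a = -13 (a = -3 + (((-3 + 2*(0/3 - 4/4)²) - 23) + 14) = -3 + (((-3 + 2*(0*(⅓) - 4*¼)²) - 23) + 14) = -3 + (((-3 + 2*(0 - 1)²) - 23) + 14) = -3 + (((-3 + 2*(-1)²) - 23) + 14) = -3 + (((-3 + 2*1) - 23) + 14) = -3 + (((-3 + 2) - 23) + 14) = -3 + ((-1 - 23) + 14) = -3 + (-24 + 14) = -3 - 10 = -13)
(66 + a)*130 = (66 - 13)*130 = 53*130 = 6890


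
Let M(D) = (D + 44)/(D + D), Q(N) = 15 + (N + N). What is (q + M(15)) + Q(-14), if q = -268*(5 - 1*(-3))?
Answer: -64651/30 ≈ -2155.0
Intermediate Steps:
q = -2144 (q = -268*(5 + 3) = -268*8 = -2144)
Q(N) = 15 + 2*N
M(D) = (44 + D)/(2*D) (M(D) = (44 + D)/((2*D)) = (44 + D)*(1/(2*D)) = (44 + D)/(2*D))
(q + M(15)) + Q(-14) = (-2144 + (1/2)*(44 + 15)/15) + (15 + 2*(-14)) = (-2144 + (1/2)*(1/15)*59) + (15 - 28) = (-2144 + 59/30) - 13 = -64261/30 - 13 = -64651/30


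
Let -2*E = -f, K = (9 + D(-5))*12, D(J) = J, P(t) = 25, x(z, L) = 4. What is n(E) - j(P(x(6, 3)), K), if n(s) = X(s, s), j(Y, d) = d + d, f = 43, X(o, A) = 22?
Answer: -74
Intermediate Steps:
K = 48 (K = (9 - 5)*12 = 4*12 = 48)
j(Y, d) = 2*d
E = 43/2 (E = -(-1)*43/2 = -1/2*(-43) = 43/2 ≈ 21.500)
n(s) = 22
n(E) - j(P(x(6, 3)), K) = 22 - 2*48 = 22 - 1*96 = 22 - 96 = -74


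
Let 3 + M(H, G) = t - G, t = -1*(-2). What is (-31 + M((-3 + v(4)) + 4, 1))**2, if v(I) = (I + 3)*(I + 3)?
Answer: 1089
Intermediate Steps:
v(I) = (3 + I)**2 (v(I) = (3 + I)*(3 + I) = (3 + I)**2)
t = 2
M(H, G) = -1 - G (M(H, G) = -3 + (2 - G) = -1 - G)
(-31 + M((-3 + v(4)) + 4, 1))**2 = (-31 + (-1 - 1*1))**2 = (-31 + (-1 - 1))**2 = (-31 - 2)**2 = (-33)**2 = 1089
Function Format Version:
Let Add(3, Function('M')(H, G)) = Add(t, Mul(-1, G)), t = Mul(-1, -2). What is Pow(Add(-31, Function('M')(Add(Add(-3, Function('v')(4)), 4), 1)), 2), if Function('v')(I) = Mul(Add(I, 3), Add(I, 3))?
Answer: 1089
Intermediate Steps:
Function('v')(I) = Pow(Add(3, I), 2) (Function('v')(I) = Mul(Add(3, I), Add(3, I)) = Pow(Add(3, I), 2))
t = 2
Function('M')(H, G) = Add(-1, Mul(-1, G)) (Function('M')(H, G) = Add(-3, Add(2, Mul(-1, G))) = Add(-1, Mul(-1, G)))
Pow(Add(-31, Function('M')(Add(Add(-3, Function('v')(4)), 4), 1)), 2) = Pow(Add(-31, Add(-1, Mul(-1, 1))), 2) = Pow(Add(-31, Add(-1, -1)), 2) = Pow(Add(-31, -2), 2) = Pow(-33, 2) = 1089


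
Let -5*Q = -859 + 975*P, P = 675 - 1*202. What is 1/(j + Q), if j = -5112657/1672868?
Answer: -8364340/770073469573 ≈ -1.0862e-5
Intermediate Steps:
P = 473 (P = 675 - 202 = 473)
Q = -460316/5 (Q = -(-859 + 975*473)/5 = -(-859 + 461175)/5 = -⅕*460316 = -460316/5 ≈ -92063.)
j = -5112657/1672868 (j = -5112657*1/1672868 = -5112657/1672868 ≈ -3.0562)
1/(j + Q) = 1/(-5112657/1672868 - 460316/5) = 1/(-770073469573/8364340) = -8364340/770073469573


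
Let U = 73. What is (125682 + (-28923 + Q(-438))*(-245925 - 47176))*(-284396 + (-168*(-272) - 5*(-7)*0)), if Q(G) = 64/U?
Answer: -147716561997858700/73 ≈ -2.0235e+15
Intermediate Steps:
Q(G) = 64/73
(125682 + (-28923 + Q(-438))*(-245925 - 47176))*(-284396 + (-168*(-272) - 5*(-7)*0)) = (125682 + (-28923 + 64/73)*(-245925 - 47176))*(-284396 + (-168*(-272) - 5*(-7)*0)) = (125682 - 2111315/73*(-293101))*(-284396 + (45696 + 35*0)) = (125682 + 618828537815/73)*(-284396 + (45696 + 0)) = 618837712601*(-284396 + 45696)/73 = (618837712601/73)*(-238700) = -147716561997858700/73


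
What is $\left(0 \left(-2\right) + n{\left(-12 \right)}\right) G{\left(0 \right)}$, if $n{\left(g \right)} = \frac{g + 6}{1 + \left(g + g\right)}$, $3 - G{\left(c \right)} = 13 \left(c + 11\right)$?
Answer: $- \frac{840}{23} \approx -36.522$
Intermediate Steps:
$G{\left(c \right)} = -140 - 13 c$ ($G{\left(c \right)} = 3 - 13 \left(c + 11\right) = 3 - 13 \left(11 + c\right) = 3 - \left(143 + 13 c\right) = -140 - 13 c$)
$n{\left(g \right)} = \frac{6 + g}{1 + 2 g}$
$\left(0 \left(-2\right) + n{\left(-12 \right)}\right) G{\left(0 \right)} = \left(0 \left(-2\right) + \frac{6 - 12}{1 + 2 \left(-12\right)}\right) \left(-140 - 0\right) = \left(0 + \frac{1}{1 - 24} \left(-6\right)\right) \left(-140 + 0\right) = \left(0 + \frac{1}{-23} \left(-6\right)\right) \left(-140\right) = \left(0 - - \frac{6}{23}\right) \left(-140\right) = \left(0 + \frac{6}{23}\right) \left(-140\right) = \frac{6}{23} \left(-140\right) = - \frac{840}{23}$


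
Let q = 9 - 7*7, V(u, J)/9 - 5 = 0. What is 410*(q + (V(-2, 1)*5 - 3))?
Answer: 74620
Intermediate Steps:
V(u, J) = 45 (V(u, J) = 45 + 9*0 = 45 + 0 = 45)
q = -40 (q = 9 - 49 = -40)
410*(q + (V(-2, 1)*5 - 3)) = 410*(-40 + (45*5 - 3)) = 410*(-40 + (225 - 3)) = 410*(-40 + 222) = 410*182 = 74620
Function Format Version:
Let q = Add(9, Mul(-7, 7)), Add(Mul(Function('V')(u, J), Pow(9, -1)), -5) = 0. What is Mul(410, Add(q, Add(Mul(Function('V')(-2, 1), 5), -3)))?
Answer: 74620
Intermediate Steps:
Function('V')(u, J) = 45 (Function('V')(u, J) = Add(45, Mul(9, 0)) = Add(45, 0) = 45)
q = -40 (q = Add(9, -49) = -40)
Mul(410, Add(q, Add(Mul(Function('V')(-2, 1), 5), -3))) = Mul(410, Add(-40, Add(Mul(45, 5), -3))) = Mul(410, Add(-40, Add(225, -3))) = Mul(410, Add(-40, 222)) = Mul(410, 182) = 74620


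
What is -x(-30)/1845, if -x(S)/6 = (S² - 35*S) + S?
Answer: 256/41 ≈ 6.2439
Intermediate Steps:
x(S) = -6*S² + 204*S (x(S) = -6*((S² - 35*S) + S) = -6*(S² - 34*S) = -6*S² + 204*S)
-x(-30)/1845 = -6*(-30)*(34 - 1*(-30))/1845 = -6*(-30)*(34 + 30)/1845 = -6*(-30)*64/1845 = -(-11520)/1845 = -1*(-256/41) = 256/41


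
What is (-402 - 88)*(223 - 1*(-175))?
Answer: -195020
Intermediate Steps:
(-402 - 88)*(223 - 1*(-175)) = -490*(223 + 175) = -490*398 = -195020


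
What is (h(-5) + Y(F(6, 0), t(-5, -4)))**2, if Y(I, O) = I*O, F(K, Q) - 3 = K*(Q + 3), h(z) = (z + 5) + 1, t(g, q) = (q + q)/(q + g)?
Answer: 3481/9 ≈ 386.78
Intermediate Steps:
t(g, q) = 2*q/(g + q) (t(g, q) = (2*q)/(g + q) = 2*q/(g + q))
h(z) = 6 + z (h(z) = (5 + z) + 1 = 6 + z)
F(K, Q) = 3 + K*(3 + Q) (F(K, Q) = 3 + K*(Q + 3) = 3 + K*(3 + Q))
(h(-5) + Y(F(6, 0), t(-5, -4)))**2 = ((6 - 5) + (3 + 3*6 + 6*0)*(2*(-4)/(-5 - 4)))**2 = (1 + (3 + 18 + 0)*(2*(-4)/(-9)))**2 = (1 + 21*(2*(-4)*(-1/9)))**2 = (1 + 21*(8/9))**2 = (1 + 56/3)**2 = (59/3)**2 = 3481/9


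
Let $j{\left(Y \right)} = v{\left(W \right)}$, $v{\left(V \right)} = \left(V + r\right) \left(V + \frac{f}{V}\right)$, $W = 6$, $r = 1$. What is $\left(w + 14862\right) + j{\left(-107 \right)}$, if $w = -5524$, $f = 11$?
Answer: $\frac{56357}{6} \approx 9392.8$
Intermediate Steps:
$v{\left(V \right)} = \left(1 + V\right) \left(V + \frac{11}{V}\right)$ ($v{\left(V \right)} = \left(V + 1\right) \left(V + \frac{11}{V}\right) = \left(1 + V\right) \left(V + \frac{11}{V}\right)$)
$j{\left(Y \right)} = \frac{329}{6}$ ($j{\left(Y \right)} = 11 + 6 + 6^{2} + \frac{11}{6} = 11 + 6 + 36 + 11 \cdot \frac{1}{6} = 11 + 6 + 36 + \frac{11}{6} = \frac{329}{6}$)
$\left(w + 14862\right) + j{\left(-107 \right)} = \left(-5524 + 14862\right) + \frac{329}{6} = 9338 + \frac{329}{6} = \frac{56357}{6}$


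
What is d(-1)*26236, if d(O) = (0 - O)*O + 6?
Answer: 131180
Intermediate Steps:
d(O) = 6 - O² (d(O) = (-O)*O + 6 = -O² + 6 = 6 - O²)
d(-1)*26236 = (6 - 1*(-1)²)*26236 = (6 - 1*1)*26236 = (6 - 1)*26236 = 5*26236 = 131180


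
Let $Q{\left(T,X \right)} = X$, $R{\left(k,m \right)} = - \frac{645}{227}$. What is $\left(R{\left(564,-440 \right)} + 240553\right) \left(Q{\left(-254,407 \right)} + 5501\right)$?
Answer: $\frac{322605666488}{227} \approx 1.4212 \cdot 10^{9}$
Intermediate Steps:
$R{\left(k,m \right)} = - \frac{645}{227}$ ($R{\left(k,m \right)} = \left(-645\right) \frac{1}{227} = - \frac{645}{227}$)
$\left(R{\left(564,-440 \right)} + 240553\right) \left(Q{\left(-254,407 \right)} + 5501\right) = \left(- \frac{645}{227} + 240553\right) \left(407 + 5501\right) = \frac{54604886}{227} \cdot 5908 = \frac{322605666488}{227}$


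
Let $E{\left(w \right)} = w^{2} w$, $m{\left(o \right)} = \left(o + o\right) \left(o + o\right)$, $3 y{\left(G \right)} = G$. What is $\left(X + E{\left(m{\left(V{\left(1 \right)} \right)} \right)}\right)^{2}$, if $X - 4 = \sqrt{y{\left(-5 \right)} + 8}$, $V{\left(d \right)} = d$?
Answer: $\frac{\left(204 + \sqrt{57}\right)^{2}}{9} \approx 4972.6$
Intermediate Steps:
$y{\left(G \right)} = \frac{G}{3}$
$m{\left(o \right)} = 4 o^{2}$ ($m{\left(o \right)} = 2 o 2 o = 4 o^{2}$)
$E{\left(w \right)} = w^{3}$
$X = 4 + \frac{\sqrt{57}}{3}$ ($X = 4 + \sqrt{\frac{1}{3} \left(-5\right) + 8} = 4 + \sqrt{- \frac{5}{3} + 8} = 4 + \sqrt{\frac{19}{3}} = 4 + \frac{\sqrt{57}}{3} \approx 6.5166$)
$\left(X + E{\left(m{\left(V{\left(1 \right)} \right)} \right)}\right)^{2} = \left(\left(4 + \frac{\sqrt{57}}{3}\right) + \left(4 \cdot 1^{2}\right)^{3}\right)^{2} = \left(\left(4 + \frac{\sqrt{57}}{3}\right) + \left(4 \cdot 1\right)^{3}\right)^{2} = \left(\left(4 + \frac{\sqrt{57}}{3}\right) + 4^{3}\right)^{2} = \left(\left(4 + \frac{\sqrt{57}}{3}\right) + 64\right)^{2} = \left(68 + \frac{\sqrt{57}}{3}\right)^{2}$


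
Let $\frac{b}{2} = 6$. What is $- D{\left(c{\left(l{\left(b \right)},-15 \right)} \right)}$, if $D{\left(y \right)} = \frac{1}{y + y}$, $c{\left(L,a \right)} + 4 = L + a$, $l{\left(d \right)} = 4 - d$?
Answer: $\frac{1}{54} \approx 0.018519$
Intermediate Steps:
$b = 12$ ($b = 2 \cdot 6 = 12$)
$c{\left(L,a \right)} = -4 + L + a$ ($c{\left(L,a \right)} = -4 + \left(L + a\right) = -4 + L + a$)
$D{\left(y \right)} = \frac{1}{2 y}$
$- D{\left(c{\left(l{\left(b \right)},-15 \right)} \right)} = - \frac{1}{2 \left(-4 + \left(4 - 12\right) - 15\right)} = - \frac{1}{2 \left(-4 - 8 - 15\right)} = - \frac{1}{2 \left(-27\right)} = - \frac{-1}{2 \cdot 27} = \left(-1\right) \left(- \frac{1}{54}\right) = \frac{1}{54}$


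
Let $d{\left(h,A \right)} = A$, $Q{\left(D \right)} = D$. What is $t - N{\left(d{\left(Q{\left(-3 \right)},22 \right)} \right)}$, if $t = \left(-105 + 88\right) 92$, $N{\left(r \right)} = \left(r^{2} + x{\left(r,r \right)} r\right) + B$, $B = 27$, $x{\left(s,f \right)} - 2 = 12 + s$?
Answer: $-2867$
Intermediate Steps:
$x{\left(s,f \right)} = 14 + s$ ($x{\left(s,f \right)} = 2 + \left(12 + s\right) = 14 + s$)
$N{\left(r \right)} = 27 + r^{2} + r \left(14 + r\right)$ ($N{\left(r \right)} = \left(r^{2} + \left(14 + r\right) r\right) + 27 = \left(r^{2} + r \left(14 + r\right)\right) + 27 = 27 + r^{2} + r \left(14 + r\right)$)
$t = -1564$ ($t = \left(-17\right) 92 = -1564$)
$t - N{\left(d{\left(Q{\left(-3 \right)},22 \right)} \right)} = -1564 - \left(27 + 22^{2} + 22 \left(14 + 22\right)\right) = -1564 - \left(27 + 484 + 22 \cdot 36\right) = -1564 - \left(27 + 484 + 792\right) = -1564 - 1303 = -2867$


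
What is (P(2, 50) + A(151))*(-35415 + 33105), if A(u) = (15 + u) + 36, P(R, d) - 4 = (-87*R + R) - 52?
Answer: 41580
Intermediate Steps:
P(R, d) = -48 - 86*R (P(R, d) = 4 + ((-87*R + R) - 52) = 4 + (-86*R - 52) = 4 + (-52 - 86*R) = -48 - 86*R)
A(u) = 51 + u
(P(2, 50) + A(151))*(-35415 + 33105) = ((-48 - 86*2) + (51 + 151))*(-35415 + 33105) = ((-48 - 172) + 202)*(-2310) = (-220 + 202)*(-2310) = -18*(-2310) = 41580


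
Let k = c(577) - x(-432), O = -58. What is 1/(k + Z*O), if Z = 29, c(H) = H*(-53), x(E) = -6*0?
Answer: -1/32263 ≈ -3.0995e-5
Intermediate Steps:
x(E) = 0
c(H) = -53*H
k = -30581 (k = -53*577 - 1*0 = -30581 + 0 = -30581)
1/(k + Z*O) = 1/(-30581 + 29*(-58)) = 1/(-30581 - 1682) = 1/(-32263) = -1/32263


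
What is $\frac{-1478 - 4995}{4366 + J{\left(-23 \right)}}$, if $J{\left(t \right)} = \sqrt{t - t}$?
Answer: $- \frac{6473}{4366} \approx -1.4826$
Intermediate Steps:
$J{\left(t \right)} = 0$ ($J{\left(t \right)} = \sqrt{0} = 0$)
$\frac{-1478 - 4995}{4366 + J{\left(-23 \right)}} = \frac{-1478 - 4995}{4366 + 0} = - \frac{6473}{4366}$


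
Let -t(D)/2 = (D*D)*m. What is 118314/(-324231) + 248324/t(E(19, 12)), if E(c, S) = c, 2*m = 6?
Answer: -13461767828/117047391 ≈ -115.01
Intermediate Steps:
m = 3 (m = (½)*6 = 3)
t(D) = -6*D² (t(D) = -2*D*D*3 = -2*D²*3 = -6*D²)
118314/(-324231) + 248324/t(E(19, 12)) = 118314/(-324231) + 248324/((-6*19²)) = 118314*(-1/324231) + 248324/((-6*361)) = -39438/108077 + 248324/(-2166) = -39438/108077 + 248324*(-1/2166) = -39438/108077 - 124162/1083 = -13461767828/117047391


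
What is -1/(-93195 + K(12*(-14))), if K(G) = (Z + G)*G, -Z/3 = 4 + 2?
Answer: 1/61947 ≈ 1.6143e-5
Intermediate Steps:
Z = -18 (Z = -3*(4 + 2) = -3*6 = -18)
K(G) = G*(-18 + G) (K(G) = (-18 + G)*G = G*(-18 + G))
-1/(-93195 + K(12*(-14))) = -1/(-93195 + (12*(-14))*(-18 + 12*(-14))) = -1/(-93195 - 168*(-18 - 168)) = -1/(-93195 - 168*(-186)) = -1/(-93195 + 31248) = -1/(-61947) = -1*(-1/61947) = 1/61947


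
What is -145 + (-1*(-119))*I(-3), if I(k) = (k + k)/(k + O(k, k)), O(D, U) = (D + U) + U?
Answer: -171/2 ≈ -85.500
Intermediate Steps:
O(D, U) = D + 2*U
I(k) = ½ (I(k) = (k + k)/(k + (k + 2*k)) = (2*k)/(k + 3*k) = (2*k)/((4*k)) = (2*k)*(1/(4*k)) = ½)
-145 + (-1*(-119))*I(-3) = -145 - 1*(-119)*(½) = -145 + 119*(½) = -145 + 119/2 = -171/2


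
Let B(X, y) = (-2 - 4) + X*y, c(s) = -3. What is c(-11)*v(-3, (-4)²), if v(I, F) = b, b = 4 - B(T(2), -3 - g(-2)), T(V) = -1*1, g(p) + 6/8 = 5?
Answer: -33/4 ≈ -8.2500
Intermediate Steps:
g(p) = 17/4 (g(p) = -¾ + 5 = 17/4)
T(V) = -1
B(X, y) = -6 + X*y
b = 11/4 (b = 4 - (-6 - (-3 - 1*17/4)) = 4 - (-6 - (-3 - 17/4)) = 4 - (-6 - 1*(-29/4)) = 4 - (-6 + 29/4) = 4 - 1*5/4 = 4 - 5/4 = 11/4 ≈ 2.7500)
v(I, F) = 11/4
c(-11)*v(-3, (-4)²) = -3*11/4 = -33/4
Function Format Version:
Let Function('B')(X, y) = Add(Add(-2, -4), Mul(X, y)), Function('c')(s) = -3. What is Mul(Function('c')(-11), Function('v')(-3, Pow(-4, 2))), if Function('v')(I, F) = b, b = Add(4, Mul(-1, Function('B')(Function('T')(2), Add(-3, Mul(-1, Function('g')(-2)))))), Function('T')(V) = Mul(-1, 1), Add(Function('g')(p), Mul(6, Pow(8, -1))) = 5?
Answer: Rational(-33, 4) ≈ -8.2500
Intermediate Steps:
Function('g')(p) = Rational(17, 4) (Function('g')(p) = Add(Rational(-3, 4), 5) = Rational(17, 4))
Function('T')(V) = -1
Function('B')(X, y) = Add(-6, Mul(X, y))
b = Rational(11, 4) (b = Add(4, Mul(-1, Add(-6, Mul(-1, Add(-3, Mul(-1, Rational(17, 4))))))) = Add(4, Mul(-1, Add(-6, Mul(-1, Add(-3, Rational(-17, 4)))))) = Add(4, Mul(-1, Add(-6, Mul(-1, Rational(-29, 4))))) = Add(4, Mul(-1, Add(-6, Rational(29, 4)))) = Add(4, Mul(-1, Rational(5, 4))) = Add(4, Rational(-5, 4)) = Rational(11, 4) ≈ 2.7500)
Function('v')(I, F) = Rational(11, 4)
Mul(Function('c')(-11), Function('v')(-3, Pow(-4, 2))) = Mul(-3, Rational(11, 4)) = Rational(-33, 4)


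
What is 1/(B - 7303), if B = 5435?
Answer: -1/1868 ≈ -0.00053533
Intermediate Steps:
1/(B - 7303) = 1/(5435 - 7303) = 1/(-1868) = -1/1868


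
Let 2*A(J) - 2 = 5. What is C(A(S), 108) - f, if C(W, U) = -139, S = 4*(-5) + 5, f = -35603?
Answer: 35464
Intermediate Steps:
S = -15 (S = -20 + 5 = -15)
A(J) = 7/2 (A(J) = 1 + (½)*5 = 1 + 5/2 = 7/2)
C(A(S), 108) - f = -139 - 1*(-35603) = -139 + 35603 = 35464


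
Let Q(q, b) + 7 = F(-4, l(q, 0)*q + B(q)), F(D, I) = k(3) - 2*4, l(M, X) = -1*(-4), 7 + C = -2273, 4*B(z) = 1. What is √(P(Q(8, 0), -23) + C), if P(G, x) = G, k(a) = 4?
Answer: I*√2291 ≈ 47.864*I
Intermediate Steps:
B(z) = ¼ (B(z) = (¼)*1 = ¼)
C = -2280 (C = -7 - 2273 = -2280)
l(M, X) = 4
F(D, I) = -4 (F(D, I) = 4 - 2*4 = 4 - 8 = -4)
Q(q, b) = -11 (Q(q, b) = -7 - 4 = -11)
√(P(Q(8, 0), -23) + C) = √(-11 - 2280) = √(-2291) = I*√2291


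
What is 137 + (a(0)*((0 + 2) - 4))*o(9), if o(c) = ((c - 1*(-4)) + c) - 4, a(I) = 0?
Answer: 137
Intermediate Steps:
o(c) = 2*c (o(c) = ((c + 4) + c) - 4 = ((4 + c) + c) - 4 = (4 + 2*c) - 4 = 2*c)
137 + (a(0)*((0 + 2) - 4))*o(9) = 137 + (0*((0 + 2) - 4))*(2*9) = 137 + (0*(2 - 4))*18 = 137 + (0*(-2))*18 = 137 + 0*18 = 137 + 0 = 137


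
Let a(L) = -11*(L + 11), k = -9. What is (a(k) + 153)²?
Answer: 17161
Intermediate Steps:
a(L) = -121 - 11*L (a(L) = -11*(11 + L) = -121 - 11*L)
(a(k) + 153)² = ((-121 - 11*(-9)) + 153)² = ((-121 + 99) + 153)² = (-22 + 153)² = 131² = 17161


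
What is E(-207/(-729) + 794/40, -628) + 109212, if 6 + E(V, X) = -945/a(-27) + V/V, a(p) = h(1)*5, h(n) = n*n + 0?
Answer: 109018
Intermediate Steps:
h(n) = n² (h(n) = n² + 0 = n²)
a(p) = 5 (a(p) = 1²*5 = 1*5 = 5)
E(V, X) = -194 (E(V, X) = -6 + (-945/5 + V/V) = -6 + (-945*⅕ + 1) = -6 + (-189 + 1) = -6 - 188 = -194)
E(-207/(-729) + 794/40, -628) + 109212 = -194 + 109212 = 109018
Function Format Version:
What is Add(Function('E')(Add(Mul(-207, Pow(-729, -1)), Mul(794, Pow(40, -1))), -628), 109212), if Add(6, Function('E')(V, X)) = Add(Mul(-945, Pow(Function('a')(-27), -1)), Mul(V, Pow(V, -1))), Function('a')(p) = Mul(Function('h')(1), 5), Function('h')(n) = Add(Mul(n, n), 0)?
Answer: 109018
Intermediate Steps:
Function('h')(n) = Pow(n, 2) (Function('h')(n) = Add(Pow(n, 2), 0) = Pow(n, 2))
Function('a')(p) = 5 (Function('a')(p) = Mul(Pow(1, 2), 5) = Mul(1, 5) = 5)
Function('E')(V, X) = -194 (Function('E')(V, X) = Add(-6, Add(Mul(-945, Pow(5, -1)), Mul(V, Pow(V, -1)))) = Add(-6, Add(Mul(-945, Rational(1, 5)), 1)) = Add(-6, Add(-189, 1)) = Add(-6, -188) = -194)
Add(Function('E')(Add(Mul(-207, Pow(-729, -1)), Mul(794, Pow(40, -1))), -628), 109212) = Add(-194, 109212) = 109018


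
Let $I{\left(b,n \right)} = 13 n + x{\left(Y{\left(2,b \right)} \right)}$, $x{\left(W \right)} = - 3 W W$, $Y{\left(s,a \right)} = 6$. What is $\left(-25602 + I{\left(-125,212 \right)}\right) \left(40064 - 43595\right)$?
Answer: $81050574$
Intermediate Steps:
$x{\left(W \right)} = - 3 W^{2}$
$I{\left(b,n \right)} = -108 + 13 n$ ($I{\left(b,n \right)} = 13 n - 3 \cdot 6^{2} = 13 n - 108 = -108 + 13 n$)
$\left(-25602 + I{\left(-125,212 \right)}\right) \left(40064 - 43595\right) = \left(-25602 + \left(-108 + 13 \cdot 212\right)\right) \left(40064 - 43595\right) = \left(-25602 + \left(-108 + 2756\right)\right) \left(-3531\right) = \left(-25602 + 2648\right) \left(-3531\right) = \left(-22954\right) \left(-3531\right) = 81050574$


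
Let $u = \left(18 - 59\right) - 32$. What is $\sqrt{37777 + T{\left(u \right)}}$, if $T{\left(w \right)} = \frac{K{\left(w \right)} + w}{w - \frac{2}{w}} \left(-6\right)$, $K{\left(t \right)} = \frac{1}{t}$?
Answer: $\frac{\sqrt{1071824889373}}{5327} \approx 194.35$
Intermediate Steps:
$u = -73$ ($u = -41 - 32 = -73$)
$T{\left(w \right)} = - \frac{6 \left(w + \frac{1}{w}\right)}{w - \frac{2}{w}}$ ($T{\left(w \right)} = \frac{\frac{1}{w} + w}{w - \frac{2}{w}} \left(-6\right) = \frac{w + \frac{1}{w}}{w - \frac{2}{w}} \left(-6\right) = - \frac{6 \left(w + \frac{1}{w}\right)}{w - \frac{2}{w}}$)
$\sqrt{37777 + T{\left(u \right)}} = \sqrt{37777 + \frac{6 \left(-1 - \left(-73\right)^{2}\right)}{-2 + \left(-73\right)^{2}}} = \sqrt{37777 + \frac{6 \left(-1 - 5329\right)}{-2 + 5329}} = \sqrt{37777 + \frac{6 \left(-1 - 5329\right)}{5327}} = \sqrt{37777 + 6 \cdot \frac{1}{5327} \left(-5330\right)} = \sqrt{37777 - \frac{31980}{5327}} = \sqrt{\frac{201206099}{5327}} = \frac{\sqrt{1071824889373}}{5327}$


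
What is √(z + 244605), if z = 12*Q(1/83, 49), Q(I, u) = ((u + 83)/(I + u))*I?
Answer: √3123366217/113 ≈ 494.58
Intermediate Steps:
Q(I, u) = I*(83 + u)/(I + u) (Q(I, u) = ((83 + u)/(I + u))*I = I*(83 + u)/(I + u))
z = 44/113 (z = 12*((83 + 49)/(83*(1/83 + 49))) = 12*((1/83)*132/(1/83 + 49)) = 12*((1/83)*132/(4068/83)) = 12*((1/83)*(83/4068)*132) = 12*(11/339) = 44/113 ≈ 0.38938)
√(z + 244605) = √(44/113 + 244605) = √(27640409/113) = √3123366217/113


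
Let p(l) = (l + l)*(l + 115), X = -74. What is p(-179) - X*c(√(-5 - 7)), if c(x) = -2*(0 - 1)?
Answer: 23060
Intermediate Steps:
p(l) = 2*l*(115 + l) (p(l) = (2*l)*(115 + l) = 2*l*(115 + l))
c(x) = 2 (c(x) = -2*(-1) = 2)
p(-179) - X*c(√(-5 - 7)) = 2*(-179)*(115 - 179) - (-74)*2 = 2*(-179)*(-64) - 1*(-148) = 22912 + 148 = 23060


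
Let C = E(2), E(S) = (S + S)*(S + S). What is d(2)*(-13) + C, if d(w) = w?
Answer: -10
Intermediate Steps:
E(S) = 4*S**2 (E(S) = (2*S)*(2*S) = 4*S**2)
C = 16 (C = 4*2**2 = 4*4 = 16)
d(2)*(-13) + C = 2*(-13) + 16 = -26 + 16 = -10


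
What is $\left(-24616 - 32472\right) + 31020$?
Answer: $-26068$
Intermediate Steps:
$\left(-24616 - 32472\right) + 31020 = -57088 + 31020 = -26068$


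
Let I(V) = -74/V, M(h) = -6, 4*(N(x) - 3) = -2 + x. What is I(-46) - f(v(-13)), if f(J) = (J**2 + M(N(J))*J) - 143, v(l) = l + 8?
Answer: 2061/23 ≈ 89.609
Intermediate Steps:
N(x) = 5/2 + x/4 (N(x) = 3 + (-2 + x)/4 = 3 + (-1/2 + x/4) = 5/2 + x/4)
v(l) = 8 + l
f(J) = -143 + J**2 - 6*J (f(J) = (J**2 - 6*J) - 143 = -143 + J**2 - 6*J)
I(-46) - f(v(-13)) = -74/(-46) - (-143 + (8 - 13)**2 - 6*(8 - 13)) = -74*(-1/46) - (-143 + (-5)**2 - 6*(-5)) = 37/23 - (-143 + 25 + 30) = 37/23 - 1*(-88) = 37/23 + 88 = 2061/23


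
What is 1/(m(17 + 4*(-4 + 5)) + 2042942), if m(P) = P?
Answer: 1/2042963 ≈ 4.8949e-7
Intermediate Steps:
1/(m(17 + 4*(-4 + 5)) + 2042942) = 1/((17 + 4*(-4 + 5)) + 2042942) = 1/((17 + 4*1) + 2042942) = 1/((17 + 4) + 2042942) = 1/(21 + 2042942) = 1/2042963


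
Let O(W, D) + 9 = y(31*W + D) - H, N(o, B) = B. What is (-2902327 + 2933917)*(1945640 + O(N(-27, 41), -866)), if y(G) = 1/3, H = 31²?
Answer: 61432135830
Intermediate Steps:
H = 961
y(G) = ⅓
O(W, D) = -2909/3 (O(W, D) = -9 + (⅓ - 1*961) = -9 + (⅓ - 961) = -9 - 2882/3 = -2909/3)
(-2902327 + 2933917)*(1945640 + O(N(-27, 41), -866)) = (-2902327 + 2933917)*(1945640 - 2909/3) = 31590*(5834011/3) = 61432135830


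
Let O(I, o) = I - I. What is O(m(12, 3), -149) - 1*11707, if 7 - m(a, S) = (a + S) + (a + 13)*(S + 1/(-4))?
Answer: -11707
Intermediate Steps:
m(a, S) = 7 - S - a - (13 + a)*(-¼ + S) (m(a, S) = 7 - ((a + S) + (a + 13)*(S + 1/(-4))) = 7 - ((S + a) + (13 + a)*(S - ¼)) = 7 - ((S + a) + (13 + a)*(-¼ + S)) = 7 - (S + a + (13 + a)*(-¼ + S)) = 7 + (-S - a - (13 + a)*(-¼ + S)) = 7 - S - a - (13 + a)*(-¼ + S))
O(I, o) = 0
O(m(12, 3), -149) - 1*11707 = 0 - 1*11707 = 0 - 11707 = -11707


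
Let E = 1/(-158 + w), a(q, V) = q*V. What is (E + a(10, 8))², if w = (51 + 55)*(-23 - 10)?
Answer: 85543965441/13366336 ≈ 6400.0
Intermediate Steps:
a(q, V) = V*q
w = -3498 (w = 106*(-33) = -3498)
E = -1/3656 (E = 1/(-158 - 3498) = 1/(-3656) = -1/3656 ≈ -0.00027352)
(E + a(10, 8))² = (-1/3656 + 8*10)² = (-1/3656 + 80)² = (292479/3656)² = 85543965441/13366336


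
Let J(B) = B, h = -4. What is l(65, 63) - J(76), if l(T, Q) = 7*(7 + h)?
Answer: -55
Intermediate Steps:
l(T, Q) = 21 (l(T, Q) = 7*(7 - 4) = 7*3 = 21)
l(65, 63) - J(76) = 21 - 1*76 = 21 - 76 = -55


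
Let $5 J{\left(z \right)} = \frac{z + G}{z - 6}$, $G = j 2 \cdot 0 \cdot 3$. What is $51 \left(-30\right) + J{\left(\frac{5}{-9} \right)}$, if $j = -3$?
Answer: $- \frac{90269}{59} \approx -1530.0$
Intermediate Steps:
$G = 0$ ($G = - 3 \cdot 2 \cdot 0 \cdot 3 = \left(-3\right) 0 \cdot 3 = 0 \cdot 3 = 0$)
$J{\left(z \right)} = \frac{z}{5 \left(-6 + z\right)}$ ($J{\left(z \right)} = \frac{\left(z + 0\right) \frac{1}{z - 6}}{5} = \frac{z \frac{1}{-6 + z}}{5} = \frac{z}{5 \left(-6 + z\right)}$)
$51 \left(-30\right) + J{\left(\frac{5}{-9} \right)} = 51 \left(-30\right) + \frac{5 \frac{1}{-9}}{5 \left(-6 + \frac{5}{-9}\right)} = -1530 + \frac{5 \left(- \frac{1}{9}\right)}{5 \left(-6 + 5 \left(- \frac{1}{9}\right)\right)} = -1530 + \frac{1}{5} \left(- \frac{5}{9}\right) \frac{1}{-6 - \frac{5}{9}} = -1530 + \frac{1}{5} \left(- \frac{5}{9}\right) \frac{1}{- \frac{59}{9}} = -1530 + \frac{1}{5} \left(- \frac{5}{9}\right) \left(- \frac{9}{59}\right) = -1530 + \frac{1}{59} = - \frac{90269}{59}$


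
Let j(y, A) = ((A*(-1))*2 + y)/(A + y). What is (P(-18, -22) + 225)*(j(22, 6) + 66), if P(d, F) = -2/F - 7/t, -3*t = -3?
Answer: 2228671/154 ≈ 14472.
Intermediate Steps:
t = 1 (t = -1/3*(-3) = 1)
P(d, F) = -7 - 2/F (P(d, F) = -2/F - 7/1 = -2/F - 7*1 = -2/F - 7 = -7 - 2/F)
j(y, A) = (y - 2*A)/(A + y) (j(y, A) = (-A*2 + y)/(A + y) = (-2*A + y)/(A + y) = (y - 2*A)/(A + y))
(P(-18, -22) + 225)*(j(22, 6) + 66) = ((-7 - 2/(-22)) + 225)*((22 - 2*6)/(6 + 22) + 66) = ((-7 - 2*(-1/22)) + 225)*((22 - 12)/28 + 66) = ((-7 + 1/11) + 225)*((1/28)*10 + 66) = (-76/11 + 225)*(5/14 + 66) = (2399/11)*(929/14) = 2228671/154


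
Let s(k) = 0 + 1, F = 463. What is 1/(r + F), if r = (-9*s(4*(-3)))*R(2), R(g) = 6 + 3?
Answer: 1/382 ≈ 0.0026178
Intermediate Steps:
R(g) = 9
s(k) = 1
r = -81 (r = -9*1*9 = -9*9 = -81)
1/(r + F) = 1/(-81 + 463) = 1/382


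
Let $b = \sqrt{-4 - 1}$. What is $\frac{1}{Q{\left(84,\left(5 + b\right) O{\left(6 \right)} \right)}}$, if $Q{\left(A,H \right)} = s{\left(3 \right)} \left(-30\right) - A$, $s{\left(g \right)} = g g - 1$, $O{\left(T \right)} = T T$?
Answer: $- \frac{1}{324} \approx -0.0030864$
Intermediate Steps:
$O{\left(T \right)} = T^{2}$
$b = i \sqrt{5}$ ($b = \sqrt{-5} = i \sqrt{5} \approx 2.2361 i$)
$s{\left(g \right)} = -1 + g^{2}$ ($s{\left(g \right)} = g^{2} - 1 = -1 + g^{2}$)
$Q{\left(A,H \right)} = -240 - A$ ($Q{\left(A,H \right)} = \left(-1 + 3^{2}\right) \left(-30\right) - A = \left(-1 + 9\right) \left(-30\right) - A = 8 \left(-30\right) - A = -240 - A$)
$\frac{1}{Q{\left(84,\left(5 + b\right) O{\left(6 \right)} \right)}} = \frac{1}{-240 - 84} = \frac{1}{-324} = - \frac{1}{324}$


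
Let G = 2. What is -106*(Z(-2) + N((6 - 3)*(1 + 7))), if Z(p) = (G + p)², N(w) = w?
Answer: -2544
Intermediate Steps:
Z(p) = (2 + p)²
-106*(Z(-2) + N((6 - 3)*(1 + 7))) = -106*((2 - 2)² + (6 - 3)*(1 + 7)) = -106*(0² + 3*8) = -106*(0 + 24) = -106*24 = -2544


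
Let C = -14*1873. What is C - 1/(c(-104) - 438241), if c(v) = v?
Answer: -11494282589/438345 ≈ -26222.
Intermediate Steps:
C = -26222
C - 1/(c(-104) - 438241) = -26222 - 1/(-104 - 438241) = -26222 - 1/(-438345) = -26222 - 1*(-1/438345) = -26222 + 1/438345 = -11494282589/438345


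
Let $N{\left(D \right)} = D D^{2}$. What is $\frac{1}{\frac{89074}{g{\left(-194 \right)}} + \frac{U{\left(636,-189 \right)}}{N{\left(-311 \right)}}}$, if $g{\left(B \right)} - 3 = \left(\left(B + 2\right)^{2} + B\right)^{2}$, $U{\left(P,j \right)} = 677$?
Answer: $\frac{40448552825376593}{1769012108763} \approx 22865.0$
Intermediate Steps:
$N{\left(D \right)} = D^{3}$
$g{\left(B \right)} = 3 + \left(B + \left(2 + B\right)^{2}\right)^{2}$ ($g{\left(B \right)} = 3 + \left(\left(B + 2\right)^{2} + B\right)^{2} = 3 + \left(\left(2 + B\right)^{2} + B\right)^{2} = 3 + \left(B + \left(2 + B\right)^{2}\right)^{2}$)
$\frac{1}{\frac{89074}{g{\left(-194 \right)}} + \frac{U{\left(636,-189 \right)}}{N{\left(-311 \right)}}} = \frac{1}{\frac{89074}{3 + \left(-194 + \left(2 - 194\right)^{2}\right)^{2}} + \frac{677}{\left(-311\right)^{3}}} = \frac{1}{\frac{89074}{3 + \left(-194 + \left(-192\right)^{2}\right)^{2}} + \frac{677}{-30080231}} = \frac{1}{\frac{89074}{3 + \left(-194 + 36864\right)^{2}} + 677 \left(- \frac{1}{30080231}\right)} = \frac{1}{\frac{89074}{3 + 36670^{2}} - \frac{677}{30080231}} = \frac{1}{\frac{89074}{3 + 1344688900} - \frac{677}{30080231}} = \frac{1}{\frac{89074}{1344688903} - \frac{677}{30080231}} = \frac{1}{\frac{1769012108763}{40448552825376593}} = \frac{40448552825376593}{1769012108763}$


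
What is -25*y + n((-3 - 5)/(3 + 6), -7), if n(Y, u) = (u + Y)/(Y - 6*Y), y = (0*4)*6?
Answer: -71/40 ≈ -1.7750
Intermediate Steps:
y = 0 (y = 0*6 = 0)
n(Y, u) = -(Y + u)/(5*Y) (n(Y, u) = (Y + u)/((-5*Y)) = (Y + u)*(-1/(5*Y)) = -(Y + u)/(5*Y))
-25*y + n((-3 - 5)/(3 + 6), -7) = -25*0 + (-(-3 - 5)/(3 + 6) - 1*(-7))/(5*(((-3 - 5)/(3 + 6)))) = 0 + (-(-8)/9 + 7)/(5*((-8/9))) = 0 + (-(-8)/9 + 7)/(5*((-8*⅑))) = 0 + (-1*(-8/9) + 7)/(5*(-8/9)) = 0 + (⅕)*(-9/8)*(8/9 + 7) = 0 + (⅕)*(-9/8)*(71/9) = 0 - 71/40 = -71/40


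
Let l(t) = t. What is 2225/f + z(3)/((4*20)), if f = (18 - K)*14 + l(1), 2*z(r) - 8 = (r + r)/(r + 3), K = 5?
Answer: 357647/29280 ≈ 12.215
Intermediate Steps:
z(r) = 4 + r/(3 + r) (z(r) = 4 + ((r + r)/(r + 3))/2 = 4 + ((2*r)/(3 + r))/2 = 4 + (2*r/(3 + r))/2 = 4 + r/(3 + r))
f = 183 (f = (18 - 1*5)*14 + 1 = (18 - 5)*14 + 1 = 13*14 + 1 = 182 + 1 = 183)
2225/f + z(3)/((4*20)) = 2225/183 + ((12 + 5*3)/(3 + 3))/((4*20)) = 2225*(1/183) + ((12 + 15)/6)/80 = 2225/183 + ((1/6)*27)*(1/80) = 2225/183 + (9/2)*(1/80) = 2225/183 + 9/160 = 357647/29280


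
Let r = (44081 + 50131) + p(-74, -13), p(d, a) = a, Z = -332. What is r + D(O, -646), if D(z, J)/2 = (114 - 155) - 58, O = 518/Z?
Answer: 94001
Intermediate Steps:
O = -259/166 (O = 518/(-332) = 518*(-1/332) = -259/166 ≈ -1.5602)
D(z, J) = -198 (D(z, J) = 2*((114 - 155) - 58) = 2*(-41 - 58) = 2*(-99) = -198)
r = 94199 (r = (44081 + 50131) - 13 = 94212 - 13 = 94199)
r + D(O, -646) = 94199 - 198 = 94001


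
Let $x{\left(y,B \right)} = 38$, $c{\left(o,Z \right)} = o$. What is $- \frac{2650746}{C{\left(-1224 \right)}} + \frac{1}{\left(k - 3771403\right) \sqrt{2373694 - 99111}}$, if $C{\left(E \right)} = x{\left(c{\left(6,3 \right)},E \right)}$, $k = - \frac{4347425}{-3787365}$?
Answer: $- \frac{1325373}{19} - \frac{757473 \sqrt{2274583}}{6497881037403519122} \approx -69757.0$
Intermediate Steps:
$k = \frac{869485}{757473}$ ($k = \left(-4347425\right) \left(- \frac{1}{3787365}\right) = \frac{869485}{757473} \approx 1.1479$)
$C{\left(E \right)} = 38$
$- \frac{2650746}{C{\left(-1224 \right)}} + \frac{1}{\left(k - 3771403\right) \sqrt{2373694 - 99111}} = - \frac{2650746}{38} + \frac{1}{\left(\frac{869485}{757473} - 3771403\right) \sqrt{2373694 - 99111}} = \left(-2650746\right) \frac{1}{38} + \frac{1}{\left(- \frac{2856735075134}{757473}\right) \sqrt{2373694 + \left(-551940 + 452829\right)}} = - \frac{1325373}{19} - \frac{757473}{2856735075134 \sqrt{2373694 - 99111}} = - \frac{1325373}{19} - \frac{757473}{2856735075134 \sqrt{2274583}} = - \frac{1325373}{19} - \frac{757473 \frac{\sqrt{2274583}}{2274583}}{2856735075134} = - \frac{1325373}{19} - \frac{757473 \sqrt{2274583}}{6497881037403519122}$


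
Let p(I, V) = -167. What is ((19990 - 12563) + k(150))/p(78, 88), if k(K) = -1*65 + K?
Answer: -7512/167 ≈ -44.982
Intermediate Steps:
k(K) = -65 + K
((19990 - 12563) + k(150))/p(78, 88) = ((19990 - 12563) + (-65 + 150))/(-167) = (7427 + 85)*(-1/167) = 7512*(-1/167) = -7512/167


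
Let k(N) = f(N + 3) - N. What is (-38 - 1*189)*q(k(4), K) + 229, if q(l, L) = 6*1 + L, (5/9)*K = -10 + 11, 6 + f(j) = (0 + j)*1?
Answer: -7708/5 ≈ -1541.6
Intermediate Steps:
f(j) = -6 + j (f(j) = -6 + (0 + j)*1 = -6 + j*1 = -6 + j)
K = 9/5 (K = 9*(-10 + 11)/5 = (9/5)*1 = 9/5 ≈ 1.8000)
k(N) = -3 (k(N) = (-6 + (N + 3)) - N = (-6 + (3 + N)) - N = (-3 + N) - N = -3)
q(l, L) = 6 + L
(-38 - 1*189)*q(k(4), K) + 229 = (-38 - 1*189)*(6 + 9/5) + 229 = (-38 - 189)*(39/5) + 229 = -227*39/5 + 229 = -8853/5 + 229 = -7708/5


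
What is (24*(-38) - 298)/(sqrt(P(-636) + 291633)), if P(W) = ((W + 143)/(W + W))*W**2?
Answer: -1210*sqrt(49823)/149469 ≈ -1.8070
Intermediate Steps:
P(W) = W*(143 + W)/2 (P(W) = ((143 + W)/((2*W)))*W**2 = ((143 + W)*(1/(2*W)))*W**2 = ((143 + W)/(2*W))*W**2 = W*(143 + W)/2)
(24*(-38) - 298)/(sqrt(P(-636) + 291633)) = (24*(-38) - 298)/(sqrt((1/2)*(-636)*(143 - 636) + 291633)) = (-912 - 298)/(sqrt((1/2)*(-636)*(-493) + 291633)) = -1210/sqrt(156774 + 291633) = -1210*sqrt(49823)/149469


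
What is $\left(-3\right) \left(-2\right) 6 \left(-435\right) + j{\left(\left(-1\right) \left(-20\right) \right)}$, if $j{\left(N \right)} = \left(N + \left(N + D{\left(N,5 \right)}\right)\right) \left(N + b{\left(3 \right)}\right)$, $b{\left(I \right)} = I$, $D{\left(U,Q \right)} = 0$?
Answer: $-14740$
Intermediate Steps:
$j{\left(N \right)} = 2 N \left(3 + N\right)$ ($j{\left(N \right)} = \left(N + \left(N + 0\right)\right) \left(N + 3\right) = \left(N + N\right) \left(3 + N\right) = 2 N \left(3 + N\right)$)
$\left(-3\right) \left(-2\right) 6 \left(-435\right) + j{\left(\left(-1\right) \left(-20\right) \right)} = \left(-3\right) \left(-2\right) 6 \left(-435\right) + 2 \left(\left(-1\right) \left(-20\right)\right) \left(3 - -20\right) = 6 \cdot 6 \left(-435\right) + 2 \cdot 20 \left(3 + 20\right) = 36 \left(-435\right) + 2 \cdot 20 \cdot 23 = -15660 + 920 = -14740$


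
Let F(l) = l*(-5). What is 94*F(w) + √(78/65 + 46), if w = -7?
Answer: 3290 + 2*√295/5 ≈ 3296.9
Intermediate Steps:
F(l) = -5*l
94*F(w) + √(78/65 + 46) = 94*(-5*(-7)) + √(78/65 + 46) = 94*35 + √(78*(1/65) + 46) = 3290 + √(6/5 + 46) = 3290 + √(236/5) = 3290 + 2*√295/5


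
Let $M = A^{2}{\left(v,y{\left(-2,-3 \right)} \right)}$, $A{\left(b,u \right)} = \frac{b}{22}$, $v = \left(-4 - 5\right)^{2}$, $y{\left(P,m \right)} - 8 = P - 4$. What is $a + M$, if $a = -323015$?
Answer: $- \frac{156332699}{484} \approx -3.23 \cdot 10^{5}$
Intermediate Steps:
$y{\left(P,m \right)} = 4 + P$ ($y{\left(P,m \right)} = 8 + \left(P - 4\right) = 8 + \left(-4 + P\right) = 4 + P$)
$v = 81$ ($v = \left(-9\right)^{2} = 81$)
$A{\left(b,u \right)} = \frac{b}{22}$ ($A{\left(b,u \right)} = b \frac{1}{22} = \frac{b}{22}$)
$M = \frac{6561}{484}$ ($M = \left(\frac{1}{22} \cdot 81\right)^{2} = \left(\frac{81}{22}\right)^{2} = \frac{6561}{484} \approx 13.556$)
$a + M = -323015 + \frac{6561}{484} = - \frac{156332699}{484}$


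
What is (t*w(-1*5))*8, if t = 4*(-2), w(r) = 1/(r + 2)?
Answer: 64/3 ≈ 21.333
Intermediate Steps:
w(r) = 1/(2 + r)
t = -8
(t*w(-1*5))*8 = -8/(2 - 1*5)*8 = -8/(2 - 5)*8 = -8/(-3)*8 = -8*(-⅓)*8 = (8/3)*8 = 64/3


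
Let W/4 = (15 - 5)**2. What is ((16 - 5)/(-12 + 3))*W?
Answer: -4400/9 ≈ -488.89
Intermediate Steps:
W = 400 (W = 4*(15 - 5)**2 = 4*10**2 = 4*100 = 400)
((16 - 5)/(-12 + 3))*W = ((16 - 5)/(-12 + 3))*400 = (11/(-9))*400 = (11*(-1/9))*400 = -11/9*400 = -4400/9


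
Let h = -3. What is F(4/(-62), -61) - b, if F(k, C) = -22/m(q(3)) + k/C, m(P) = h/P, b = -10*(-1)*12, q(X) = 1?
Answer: -639152/5673 ≈ -112.67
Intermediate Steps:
b = 120 (b = 10*12 = 120)
m(P) = -3/P
F(k, C) = 22/3 + k/C (F(k, C) = -22/((-3/1)) + k/C = -22/((-3*1)) + k/C = -22/(-3) + k/C = -22*(-⅓) + k/C = 22/3 + k/C)
F(4/(-62), -61) - b = (22/3 + (4/(-62))/(-61)) - 1*120 = (22/3 + (4*(-1/62))*(-1/61)) - 120 = (22/3 - 2/31*(-1/61)) - 120 = (22/3 + 2/1891) - 120 = 41608/5673 - 120 = -639152/5673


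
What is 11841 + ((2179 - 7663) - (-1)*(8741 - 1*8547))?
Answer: 6551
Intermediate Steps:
11841 + ((2179 - 7663) - (-1)*(8741 - 1*8547)) = 11841 + (-5484 - (-1)*(8741 - 8547)) = 11841 + (-5484 - (-1)*194) = 11841 + (-5484 - 1*(-194)) = 11841 + (-5484 + 194) = 11841 - 5290 = 6551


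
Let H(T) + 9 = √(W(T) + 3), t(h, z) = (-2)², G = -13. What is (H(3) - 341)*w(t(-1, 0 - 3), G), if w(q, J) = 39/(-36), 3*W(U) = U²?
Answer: 2275/6 - 13*√6/12 ≈ 376.51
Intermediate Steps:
W(U) = U²/3
t(h, z) = 4
w(q, J) = -13/12 (w(q, J) = 39*(-1/36) = -13/12)
H(T) = -9 + √(3 + T²/3) (H(T) = -9 + √(T²/3 + 3) = -9 + √(3 + T²/3))
(H(3) - 341)*w(t(-1, 0 - 3), G) = ((-9 + √(27 + 3*3²)/3) - 341)*(-13/12) = ((-9 + √(27 + 3*9)/3) - 341)*(-13/12) = ((-9 + √(27 + 27)/3) - 341)*(-13/12) = ((-9 + √54/3) - 341)*(-13/12) = ((-9 + (3*√6)/3) - 341)*(-13/12) = ((-9 + √6) - 341)*(-13/12) = (-350 + √6)*(-13/12) = 2275/6 - 13*√6/12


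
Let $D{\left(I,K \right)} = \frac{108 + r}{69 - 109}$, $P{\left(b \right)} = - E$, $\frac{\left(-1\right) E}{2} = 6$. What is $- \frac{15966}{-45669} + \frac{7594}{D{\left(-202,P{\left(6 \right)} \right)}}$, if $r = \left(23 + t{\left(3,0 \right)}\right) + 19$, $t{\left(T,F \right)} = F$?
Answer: $- \frac{462334018}{228345} \approx -2024.7$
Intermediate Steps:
$E = -12$ ($E = \left(-2\right) 6 = -12$)
$r = 42$ ($r = \left(23 + 0\right) + 19 = 23 + 19 = 42$)
$P{\left(b \right)} = 12$ ($P{\left(b \right)} = \left(-1\right) \left(-12\right) = 12$)
$D{\left(I,K \right)} = - \frac{15}{4}$ ($D{\left(I,K \right)} = \frac{108 + 42}{69 - 109} = \frac{150}{-40} = 150 \left(- \frac{1}{40}\right) = - \frac{15}{4}$)
$- \frac{15966}{-45669} + \frac{7594}{D{\left(-202,P{\left(6 \right)} \right)}} = - \frac{15966}{-45669} + \frac{7594}{- \frac{15}{4}} = \left(-15966\right) \left(- \frac{1}{45669}\right) + 7594 \left(- \frac{4}{15}\right) = \frac{5322}{15223} - \frac{30376}{15} = - \frac{462334018}{228345}$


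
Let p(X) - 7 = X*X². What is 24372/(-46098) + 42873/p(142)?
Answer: -3767103677/7332898495 ≈ -0.51373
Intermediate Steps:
p(X) = 7 + X³ (p(X) = 7 + X*X² = 7 + X³)
24372/(-46098) + 42873/p(142) = 24372/(-46098) + 42873/(7 + 142³) = 24372*(-1/46098) + 42873/(7 + 2863288) = -1354/2561 + 42873/2863295 = -3767103677/7332898495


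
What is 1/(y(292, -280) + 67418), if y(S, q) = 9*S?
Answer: 1/70046 ≈ 1.4276e-5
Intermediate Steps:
1/(y(292, -280) + 67418) = 1/(9*292 + 67418) = 1/(2628 + 67418) = 1/70046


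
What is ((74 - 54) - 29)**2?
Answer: 81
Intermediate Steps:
((74 - 54) - 29)**2 = (20 - 29)**2 = (-9)**2 = 81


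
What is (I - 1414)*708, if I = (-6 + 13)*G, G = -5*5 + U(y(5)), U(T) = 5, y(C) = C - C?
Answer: -1100232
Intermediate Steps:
y(C) = 0
G = -20 (G = -5*5 + 5 = -25 + 5 = -20)
I = -140 (I = (-6 + 13)*(-20) = 7*(-20) = -140)
(I - 1414)*708 = (-140 - 1414)*708 = -1554*708 = -1100232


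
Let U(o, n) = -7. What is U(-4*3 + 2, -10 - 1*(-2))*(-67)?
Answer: 469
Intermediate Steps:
U(-4*3 + 2, -10 - 1*(-2))*(-67) = -7*(-67) = 469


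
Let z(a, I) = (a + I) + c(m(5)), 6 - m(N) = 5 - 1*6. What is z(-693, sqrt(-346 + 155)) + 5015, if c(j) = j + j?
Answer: 4336 + I*sqrt(191) ≈ 4336.0 + 13.82*I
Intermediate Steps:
m(N) = 7 (m(N) = 6 - (5 - 1*6) = 6 - (5 - 6) = 6 - 1*(-1) = 6 + 1 = 7)
c(j) = 2*j
z(a, I) = 14 + I + a (z(a, I) = (a + I) + 2*7 = (I + a) + 14 = 14 + I + a)
z(-693, sqrt(-346 + 155)) + 5015 = (14 + sqrt(-346 + 155) - 693) + 5015 = (14 + sqrt(-191) - 693) + 5015 = (14 + I*sqrt(191) - 693) + 5015 = (-679 + I*sqrt(191)) + 5015 = 4336 + I*sqrt(191)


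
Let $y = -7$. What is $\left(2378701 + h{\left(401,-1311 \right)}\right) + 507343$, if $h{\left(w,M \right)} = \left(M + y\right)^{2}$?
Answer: $4623168$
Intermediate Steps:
$h{\left(w,M \right)} = \left(-7 + M\right)^{2}$ ($h{\left(w,M \right)} = \left(M - 7\right)^{2} = \left(-7 + M\right)^{2}$)
$\left(2378701 + h{\left(401,-1311 \right)}\right) + 507343 = \left(2378701 + \left(-7 - 1311\right)^{2}\right) + 507343 = \left(2378701 + \left(-1318\right)^{2}\right) + 507343 = \left(2378701 + 1737124\right) + 507343 = 4115825 + 507343 = 4623168$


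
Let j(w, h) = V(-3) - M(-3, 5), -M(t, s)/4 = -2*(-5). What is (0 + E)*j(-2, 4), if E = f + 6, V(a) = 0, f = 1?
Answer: 280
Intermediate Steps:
E = 7 (E = 1 + 6 = 7)
M(t, s) = -40 (M(t, s) = -(-8)*(-5) = -4*10 = -40)
j(w, h) = 40 (j(w, h) = 0 - 1*(-40) = 0 + 40 = 40)
(0 + E)*j(-2, 4) = (0 + 7)*40 = 7*40 = 280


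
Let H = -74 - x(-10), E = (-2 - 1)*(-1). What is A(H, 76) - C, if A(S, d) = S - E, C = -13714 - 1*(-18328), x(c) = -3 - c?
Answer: -4698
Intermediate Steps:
E = 3 (E = -3*(-1) = 3)
H = -81 (H = -74 - (-3 - 1*(-10)) = -74 - (-3 + 10) = -74 - 1*7 = -74 - 7 = -81)
C = 4614 (C = -13714 + 18328 = 4614)
A(S, d) = -3 + S (A(S, d) = S - 1*3 = S - 3 = -3 + S)
A(H, 76) - C = (-3 - 81) - 1*4614 = -84 - 4614 = -4698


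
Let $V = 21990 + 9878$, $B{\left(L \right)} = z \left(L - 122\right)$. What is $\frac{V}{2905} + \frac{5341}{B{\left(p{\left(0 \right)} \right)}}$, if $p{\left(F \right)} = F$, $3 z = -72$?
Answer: $\frac{108825109}{8505840} \approx 12.794$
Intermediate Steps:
$z = -24$ ($z = \frac{1}{3} \left(-72\right) = -24$)
$B{\left(L \right)} = 2928 - 24 L$ ($B{\left(L \right)} = - 24 \left(L - 122\right) = - 24 \left(-122 + L\right) = 2928 - 24 L$)
$V = 31868$
$\frac{V}{2905} + \frac{5341}{B{\left(p{\left(0 \right)} \right)}} = \frac{31868}{2905} + \frac{5341}{2928 - 0} = 31868 \cdot \frac{1}{2905} + \frac{5341}{2928 + 0} = \frac{31868}{2905} + \frac{5341}{2928} = \frac{108825109}{8505840}$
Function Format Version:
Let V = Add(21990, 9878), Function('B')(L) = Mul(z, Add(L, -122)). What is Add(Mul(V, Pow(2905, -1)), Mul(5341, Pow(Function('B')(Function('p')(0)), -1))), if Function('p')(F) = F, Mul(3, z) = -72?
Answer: Rational(108825109, 8505840) ≈ 12.794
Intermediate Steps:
z = -24 (z = Mul(Rational(1, 3), -72) = -24)
Function('B')(L) = Add(2928, Mul(-24, L)) (Function('B')(L) = Mul(-24, Add(L, -122)) = Mul(-24, Add(-122, L)) = Add(2928, Mul(-24, L)))
V = 31868
Add(Mul(V, Pow(2905, -1)), Mul(5341, Pow(Function('B')(Function('p')(0)), -1))) = Add(Mul(31868, Pow(2905, -1)), Mul(5341, Pow(Add(2928, Mul(-24, 0)), -1))) = Add(Mul(31868, Rational(1, 2905)), Mul(5341, Pow(Add(2928, 0), -1))) = Add(Rational(31868, 2905), Mul(5341, Pow(2928, -1))) = Add(Rational(31868, 2905), Mul(5341, Rational(1, 2928))) = Add(Rational(31868, 2905), Rational(5341, 2928)) = Rational(108825109, 8505840)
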